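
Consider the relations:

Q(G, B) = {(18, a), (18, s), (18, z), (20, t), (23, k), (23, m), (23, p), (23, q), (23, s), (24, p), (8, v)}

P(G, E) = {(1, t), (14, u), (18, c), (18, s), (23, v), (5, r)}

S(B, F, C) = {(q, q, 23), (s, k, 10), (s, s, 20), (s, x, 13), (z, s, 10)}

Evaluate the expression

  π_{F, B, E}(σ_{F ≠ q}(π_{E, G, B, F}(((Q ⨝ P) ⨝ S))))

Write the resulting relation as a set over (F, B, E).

{(k, s, c), (k, s, s), (k, s, v), (s, s, c), (s, s, s), (s, s, v), (s, z, c), (s, z, s), (x, s, c), (x, s, s), (x, s, v)}

Joining Q and P on G yields {(18, a, c), (18, a, s), (18, s, c), (18, s, s), (18, z, c), (18, z, s), (23, k, v), (23, m, v), (23, p, v), (23, q, v), (23, s, v)}.
Joining (Q ⨝ P) and S on B yields {(18, s, c, k, 10), (18, s, c, s, 20), (18, s, c, x, 13), (18, s, s, k, 10), (18, s, s, s, 20), (18, s, s, x, 13), (18, z, c, s, 10), (18, z, s, s, 10), (23, q, v, q, 23), (23, s, v, k, 10), (23, s, v, s, 20), (23, s, v, x, 13)}.
π_{E, G, B, F} gives {(c, 18, s, k), (c, 18, s, s), (c, 18, s, x), (c, 18, z, s), (s, 18, s, k), (s, 18, s, s), (s, 18, s, x), (s, 18, z, s), (v, 23, q, q), (v, 23, s, k), (v, 23, s, s), (v, 23, s, x)}.
σ[F ≠ q]: keep tuples satisfying F ≠ q → {(c, 18, s, k), (c, 18, s, s), (c, 18, s, x), (c, 18, z, s), (s, 18, s, k), (s, 18, s, s), (s, 18, s, x), (s, 18, z, s), (v, 23, s, k), (v, 23, s, s), (v, 23, s, x)}
π_{F, B, E} gives {(k, s, c), (k, s, s), (k, s, v), (s, s, c), (s, s, s), (s, s, v), (s, z, c), (s, z, s), (x, s, c), (x, s, s), (x, s, v)}.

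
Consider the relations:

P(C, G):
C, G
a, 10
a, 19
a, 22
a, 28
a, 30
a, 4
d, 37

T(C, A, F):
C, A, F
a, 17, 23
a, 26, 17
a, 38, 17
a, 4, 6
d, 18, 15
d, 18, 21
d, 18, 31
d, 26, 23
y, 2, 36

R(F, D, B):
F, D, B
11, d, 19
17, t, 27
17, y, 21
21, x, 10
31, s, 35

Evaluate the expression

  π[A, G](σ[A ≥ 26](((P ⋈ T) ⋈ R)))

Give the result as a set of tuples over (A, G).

Joining P and T on C yields {(a, 10, 17, 23), (a, 10, 26, 17), (a, 10, 38, 17), (a, 10, 4, 6), (a, 19, 17, 23), (a, 19, 26, 17), (a, 19, 38, 17), (a, 19, 4, 6), (a, 22, 17, 23), (a, 22, 26, 17), (a, 22, 38, 17), (a, 22, 4, 6), (a, 28, 17, 23), (a, 28, 26, 17), (a, 28, 38, 17), (a, 28, 4, 6), (a, 30, 17, 23), (a, 30, 26, 17), (a, 30, 38, 17), (a, 30, 4, 6), (a, 4, 17, 23), (a, 4, 26, 17), (a, 4, 38, 17), (a, 4, 4, 6), (d, 37, 18, 15), (d, 37, 18, 21), (d, 37, 18, 31), (d, 37, 26, 23)}.
Joining (P ⋈ T) and R on F yields {(a, 10, 26, 17, t, 27), (a, 10, 26, 17, y, 21), (a, 10, 38, 17, t, 27), (a, 10, 38, 17, y, 21), (a, 19, 26, 17, t, 27), (a, 19, 26, 17, y, 21), (a, 19, 38, 17, t, 27), (a, 19, 38, 17, y, 21), (a, 22, 26, 17, t, 27), (a, 22, 26, 17, y, 21), (a, 22, 38, 17, t, 27), (a, 22, 38, 17, y, 21), (a, 28, 26, 17, t, 27), (a, 28, 26, 17, y, 21), (a, 28, 38, 17, t, 27), (a, 28, 38, 17, y, 21), (a, 30, 26, 17, t, 27), (a, 30, 26, 17, y, 21), (a, 30, 38, 17, t, 27), (a, 30, 38, 17, y, 21), (a, 4, 26, 17, t, 27), (a, 4, 26, 17, y, 21), (a, 4, 38, 17, t, 27), (a, 4, 38, 17, y, 21), (d, 37, 18, 21, x, 10), (d, 37, 18, 31, s, 35)}.
Selection A ≥ 26: {(a, 10, 26, 17, t, 27), (a, 10, 26, 17, y, 21), (a, 10, 38, 17, t, 27), (a, 10, 38, 17, y, 21), (a, 19, 26, 17, t, 27), (a, 19, 26, 17, y, 21), (a, 19, 38, 17, t, 27), (a, 19, 38, 17, y, 21), (a, 22, 26, 17, t, 27), (a, 22, 26, 17, y, 21), (a, 22, 38, 17, t, 27), (a, 22, 38, 17, y, 21), (a, 28, 26, 17, t, 27), (a, 28, 26, 17, y, 21), (a, 28, 38, 17, t, 27), (a, 28, 38, 17, y, 21), (a, 30, 26, 17, t, 27), (a, 30, 26, 17, y, 21), (a, 30, 38, 17, t, 27), (a, 30, 38, 17, y, 21), (a, 4, 26, 17, t, 27), (a, 4, 26, 17, y, 21), (a, 4, 38, 17, t, 27), (a, 4, 38, 17, y, 21)}
Keep only column(s) A, G (12 duplicate(s) eliminated): {(26, 10), (26, 19), (26, 22), (26, 28), (26, 30), (26, 4), (38, 10), (38, 19), (38, 22), (38, 28), (38, 30), (38, 4)}

{(26, 10), (26, 19), (26, 22), (26, 28), (26, 30), (26, 4), (38, 10), (38, 19), (38, 22), (38, 28), (38, 30), (38, 4)}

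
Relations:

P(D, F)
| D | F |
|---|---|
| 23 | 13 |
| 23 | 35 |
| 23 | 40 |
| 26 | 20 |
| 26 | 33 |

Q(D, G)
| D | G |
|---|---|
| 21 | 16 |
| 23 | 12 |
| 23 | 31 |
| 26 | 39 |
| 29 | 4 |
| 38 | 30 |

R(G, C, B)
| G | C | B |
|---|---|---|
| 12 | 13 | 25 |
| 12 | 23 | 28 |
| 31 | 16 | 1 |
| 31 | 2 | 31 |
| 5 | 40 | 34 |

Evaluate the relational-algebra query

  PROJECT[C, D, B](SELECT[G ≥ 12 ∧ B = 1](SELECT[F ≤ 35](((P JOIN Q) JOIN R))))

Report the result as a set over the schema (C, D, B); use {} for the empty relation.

Natural join on D: {(23, 13, 12), (23, 13, 31), (23, 35, 12), (23, 35, 31), (23, 40, 12), (23, 40, 31), (26, 20, 39), (26, 33, 39)}
Natural join on G: {(23, 13, 12, 13, 25), (23, 13, 12, 23, 28), (23, 13, 31, 16, 1), (23, 13, 31, 2, 31), (23, 35, 12, 13, 25), (23, 35, 12, 23, 28), (23, 35, 31, 16, 1), (23, 35, 31, 2, 31), (23, 40, 12, 13, 25), (23, 40, 12, 23, 28), (23, 40, 31, 16, 1), (23, 40, 31, 2, 31)}
Apply σ_{F ≤ 35}; surviving tuples: {(23, 13, 12, 13, 25), (23, 13, 12, 23, 28), (23, 13, 31, 16, 1), (23, 13, 31, 2, 31), (23, 35, 12, 13, 25), (23, 35, 12, 23, 28), (23, 35, 31, 16, 1), (23, 35, 31, 2, 31)}
Apply σ_{G ≥ 12 ∧ B = 1}; surviving tuples: {(23, 13, 31, 16, 1), (23, 35, 31, 16, 1)}
π[C, D, B]: project onto (C, D, B) (1 duplicate(s) eliminated) → {(16, 23, 1)}

{(16, 23, 1)}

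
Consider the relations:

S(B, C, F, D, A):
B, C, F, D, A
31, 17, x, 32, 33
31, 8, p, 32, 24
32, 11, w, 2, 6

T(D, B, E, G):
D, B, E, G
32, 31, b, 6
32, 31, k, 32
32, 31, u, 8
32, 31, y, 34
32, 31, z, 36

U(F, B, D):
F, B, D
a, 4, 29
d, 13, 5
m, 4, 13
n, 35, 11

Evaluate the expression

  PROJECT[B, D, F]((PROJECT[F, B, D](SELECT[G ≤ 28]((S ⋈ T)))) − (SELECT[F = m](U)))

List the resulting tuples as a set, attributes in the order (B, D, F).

S ⋈ T (natural join on B, D): {(31, 17, x, 32, 33, b, 6), (31, 17, x, 32, 33, k, 32), (31, 17, x, 32, 33, u, 8), (31, 17, x, 32, 33, y, 34), (31, 17, x, 32, 33, z, 36), (31, 8, p, 32, 24, b, 6), (31, 8, p, 32, 24, k, 32), (31, 8, p, 32, 24, u, 8), (31, 8, p, 32, 24, y, 34), (31, 8, p, 32, 24, z, 36)}
Apply σ_{G ≤ 28}; surviving tuples: {(31, 17, x, 32, 33, b, 6), (31, 17, x, 32, 33, u, 8), (31, 8, p, 32, 24, b, 6), (31, 8, p, 32, 24, u, 8)}
π_{F, B, D} gives {(p, 31, 32), (x, 31, 32)} (2 duplicate(s) eliminated).
Apply σ_{F = m}; surviving tuples: {(m, 4, 13)}
Taking the difference: {(p, 31, 32), (x, 31, 32)}
π_{B, D, F} gives {(31, 32, p), (31, 32, x)}.

{(31, 32, p), (31, 32, x)}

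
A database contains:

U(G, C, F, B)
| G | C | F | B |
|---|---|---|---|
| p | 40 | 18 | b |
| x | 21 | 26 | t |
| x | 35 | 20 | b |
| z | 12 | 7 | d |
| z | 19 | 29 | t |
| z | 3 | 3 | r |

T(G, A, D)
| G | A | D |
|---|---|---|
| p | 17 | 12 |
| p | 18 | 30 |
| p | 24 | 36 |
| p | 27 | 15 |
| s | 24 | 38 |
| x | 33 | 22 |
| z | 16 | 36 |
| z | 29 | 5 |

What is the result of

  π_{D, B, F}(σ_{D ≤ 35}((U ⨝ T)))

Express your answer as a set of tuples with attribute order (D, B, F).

{(12, b, 18), (15, b, 18), (22, b, 20), (22, t, 26), (30, b, 18), (5, d, 7), (5, r, 3), (5, t, 29)}

U ⋈ T (natural join on G): {(p, 40, 18, b, 17, 12), (p, 40, 18, b, 18, 30), (p, 40, 18, b, 24, 36), (p, 40, 18, b, 27, 15), (x, 21, 26, t, 33, 22), (x, 35, 20, b, 33, 22), (z, 12, 7, d, 16, 36), (z, 12, 7, d, 29, 5), (z, 19, 29, t, 16, 36), (z, 19, 29, t, 29, 5), (z, 3, 3, r, 16, 36), (z, 3, 3, r, 29, 5)}
Apply σ_{D ≤ 35}; surviving tuples: {(p, 40, 18, b, 17, 12), (p, 40, 18, b, 18, 30), (p, 40, 18, b, 27, 15), (x, 21, 26, t, 33, 22), (x, 35, 20, b, 33, 22), (z, 12, 7, d, 29, 5), (z, 19, 29, t, 29, 5), (z, 3, 3, r, 29, 5)}
Projecting to D, B, F: {(12, b, 18), (15, b, 18), (22, b, 20), (22, t, 26), (30, b, 18), (5, d, 7), (5, r, 3), (5, t, 29)}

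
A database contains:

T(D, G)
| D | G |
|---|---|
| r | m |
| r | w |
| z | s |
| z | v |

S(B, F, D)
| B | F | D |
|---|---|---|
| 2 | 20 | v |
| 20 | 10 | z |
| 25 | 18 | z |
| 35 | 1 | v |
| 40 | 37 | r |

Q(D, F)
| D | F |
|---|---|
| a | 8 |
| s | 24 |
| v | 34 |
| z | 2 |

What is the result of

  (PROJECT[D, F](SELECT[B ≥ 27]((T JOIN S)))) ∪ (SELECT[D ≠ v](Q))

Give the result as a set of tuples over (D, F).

Joining T and S on D yields {(r, m, 40, 37), (r, w, 40, 37), (z, s, 20, 10), (z, s, 25, 18), (z, v, 20, 10), (z, v, 25, 18)}.
Apply σ_{B ≥ 27}; surviving tuples: {(r, m, 40, 37), (r, w, 40, 37)}
Projecting to D, F (1 duplicate(s) eliminated): {(r, 37)}
Apply σ_{D ≠ v}; surviving tuples: {(a, 8), (s, 24), (z, 2)}
Taking the union: {(a, 8), (r, 37), (s, 24), (z, 2)}

{(a, 8), (r, 37), (s, 24), (z, 2)}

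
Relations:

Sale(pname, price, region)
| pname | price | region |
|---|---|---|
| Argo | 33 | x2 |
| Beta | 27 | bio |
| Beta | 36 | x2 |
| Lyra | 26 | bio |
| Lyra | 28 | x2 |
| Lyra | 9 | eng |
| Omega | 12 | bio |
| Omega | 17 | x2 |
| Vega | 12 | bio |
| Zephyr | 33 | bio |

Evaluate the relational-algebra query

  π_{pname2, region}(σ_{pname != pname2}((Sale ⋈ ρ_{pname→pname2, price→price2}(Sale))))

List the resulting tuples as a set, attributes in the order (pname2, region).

ρ[pname→pname2, price→price2]: schema becomes (pname2, price2, region); tuples unchanged.
Joining Sale and ρ_{pname→pname2, price→price2}(Sale) on region yields {(Argo, 33, x2, Argo, 33), (Argo, 33, x2, Beta, 36), (Argo, 33, x2, Lyra, 28), (Argo, 33, x2, Omega, 17), (Beta, 27, bio, Beta, 27), (Beta, 27, bio, Lyra, 26), (Beta, 27, bio, Omega, 12), (Beta, 27, bio, Vega, 12), (Beta, 27, bio, Zephyr, 33), (Beta, 36, x2, Argo, 33), (Beta, 36, x2, Beta, 36), (Beta, 36, x2, Lyra, 28), (Beta, 36, x2, Omega, 17), (Lyra, 26, bio, Beta, 27), (Lyra, 26, bio, Lyra, 26), (Lyra, 26, bio, Omega, 12), (Lyra, 26, bio, Vega, 12), (Lyra, 26, bio, Zephyr, 33), (Lyra, 28, x2, Argo, 33), (Lyra, 28, x2, Beta, 36), (Lyra, 28, x2, Lyra, 28), (Lyra, 28, x2, Omega, 17), (Lyra, 9, eng, Lyra, 9), (Omega, 12, bio, Beta, 27), (Omega, 12, bio, Lyra, 26), (Omega, 12, bio, Omega, 12), (Omega, 12, bio, Vega, 12), (Omega, 12, bio, Zephyr, 33), (Omega, 17, x2, Argo, 33), (Omega, 17, x2, Beta, 36), (Omega, 17, x2, Lyra, 28), (Omega, 17, x2, Omega, 17), (Vega, 12, bio, Beta, 27), (Vega, 12, bio, Lyra, 26), (Vega, 12, bio, Omega, 12), (Vega, 12, bio, Vega, 12), (Vega, 12, bio, Zephyr, 33), (Zephyr, 33, bio, Beta, 27), (Zephyr, 33, bio, Lyra, 26), (Zephyr, 33, bio, Omega, 12), (Zephyr, 33, bio, Vega, 12), (Zephyr, 33, bio, Zephyr, 33)}.
Selection pname != pname2: {(Argo, 33, x2, Beta, 36), (Argo, 33, x2, Lyra, 28), (Argo, 33, x2, Omega, 17), (Beta, 27, bio, Lyra, 26), (Beta, 27, bio, Omega, 12), (Beta, 27, bio, Vega, 12), (Beta, 27, bio, Zephyr, 33), (Beta, 36, x2, Argo, 33), (Beta, 36, x2, Lyra, 28), (Beta, 36, x2, Omega, 17), (Lyra, 26, bio, Beta, 27), (Lyra, 26, bio, Omega, 12), (Lyra, 26, bio, Vega, 12), (Lyra, 26, bio, Zephyr, 33), (Lyra, 28, x2, Argo, 33), (Lyra, 28, x2, Beta, 36), (Lyra, 28, x2, Omega, 17), (Omega, 12, bio, Beta, 27), (Omega, 12, bio, Lyra, 26), (Omega, 12, bio, Vega, 12), (Omega, 12, bio, Zephyr, 33), (Omega, 17, x2, Argo, 33), (Omega, 17, x2, Beta, 36), (Omega, 17, x2, Lyra, 28), (Vega, 12, bio, Beta, 27), (Vega, 12, bio, Lyra, 26), (Vega, 12, bio, Omega, 12), (Vega, 12, bio, Zephyr, 33), (Zephyr, 33, bio, Beta, 27), (Zephyr, 33, bio, Lyra, 26), (Zephyr, 33, bio, Omega, 12), (Zephyr, 33, bio, Vega, 12)}
π_{pname2, region} gives {(Argo, x2), (Beta, bio), (Beta, x2), (Lyra, bio), (Lyra, x2), (Omega, bio), (Omega, x2), (Vega, bio), (Zephyr, bio)} (23 duplicate(s) eliminated).

{(Argo, x2), (Beta, bio), (Beta, x2), (Lyra, bio), (Lyra, x2), (Omega, bio), (Omega, x2), (Vega, bio), (Zephyr, bio)}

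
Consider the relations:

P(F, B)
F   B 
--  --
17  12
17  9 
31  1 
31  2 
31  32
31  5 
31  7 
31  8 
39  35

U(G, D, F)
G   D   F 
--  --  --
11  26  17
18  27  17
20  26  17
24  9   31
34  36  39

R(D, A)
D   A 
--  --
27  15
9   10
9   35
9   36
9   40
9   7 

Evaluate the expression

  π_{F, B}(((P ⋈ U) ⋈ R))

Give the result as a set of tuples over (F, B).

Joining P and U on F yields {(17, 12, 11, 26), (17, 12, 18, 27), (17, 12, 20, 26), (17, 9, 11, 26), (17, 9, 18, 27), (17, 9, 20, 26), (31, 1, 24, 9), (31, 2, 24, 9), (31, 32, 24, 9), (31, 5, 24, 9), (31, 7, 24, 9), (31, 8, 24, 9), (39, 35, 34, 36)}.
Joining (P ⋈ U) and R on D yields {(17, 12, 18, 27, 15), (17, 9, 18, 27, 15), (31, 1, 24, 9, 10), (31, 1, 24, 9, 35), (31, 1, 24, 9, 36), (31, 1, 24, 9, 40), (31, 1, 24, 9, 7), (31, 2, 24, 9, 10), (31, 2, 24, 9, 35), (31, 2, 24, 9, 36), (31, 2, 24, 9, 40), (31, 2, 24, 9, 7), (31, 32, 24, 9, 10), (31, 32, 24, 9, 35), (31, 32, 24, 9, 36), (31, 32, 24, 9, 40), (31, 32, 24, 9, 7), (31, 5, 24, 9, 10), (31, 5, 24, 9, 35), (31, 5, 24, 9, 36), (31, 5, 24, 9, 40), (31, 5, 24, 9, 7), (31, 7, 24, 9, 10), (31, 7, 24, 9, 35), (31, 7, 24, 9, 36), (31, 7, 24, 9, 40), (31, 7, 24, 9, 7), (31, 8, 24, 9, 10), (31, 8, 24, 9, 35), (31, 8, 24, 9, 36), (31, 8, 24, 9, 40), (31, 8, 24, 9, 7)}.
π_{F, B} gives {(17, 12), (17, 9), (31, 1), (31, 2), (31, 32), (31, 5), (31, 7), (31, 8)} (24 duplicate(s) eliminated).

{(17, 12), (17, 9), (31, 1), (31, 2), (31, 32), (31, 5), (31, 7), (31, 8)}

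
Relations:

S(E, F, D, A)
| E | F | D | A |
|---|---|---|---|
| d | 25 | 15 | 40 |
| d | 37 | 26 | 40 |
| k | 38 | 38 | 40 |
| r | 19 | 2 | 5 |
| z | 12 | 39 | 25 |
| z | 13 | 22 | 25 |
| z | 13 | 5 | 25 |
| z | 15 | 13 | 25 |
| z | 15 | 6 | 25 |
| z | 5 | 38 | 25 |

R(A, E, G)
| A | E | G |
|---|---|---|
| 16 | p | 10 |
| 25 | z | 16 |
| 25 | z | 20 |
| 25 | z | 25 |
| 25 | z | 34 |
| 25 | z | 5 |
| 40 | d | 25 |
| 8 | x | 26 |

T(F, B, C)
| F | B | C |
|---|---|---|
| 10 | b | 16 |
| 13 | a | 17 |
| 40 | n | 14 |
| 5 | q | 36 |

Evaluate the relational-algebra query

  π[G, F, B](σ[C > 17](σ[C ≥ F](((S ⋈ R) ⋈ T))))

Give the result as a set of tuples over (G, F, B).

Natural join on E, A: {(d, 25, 15, 40, 25), (d, 37, 26, 40, 25), (z, 12, 39, 25, 16), (z, 12, 39, 25, 20), (z, 12, 39, 25, 25), (z, 12, 39, 25, 34), (z, 12, 39, 25, 5), (z, 13, 22, 25, 16), (z, 13, 22, 25, 20), (z, 13, 22, 25, 25), (z, 13, 22, 25, 34), (z, 13, 22, 25, 5), (z, 13, 5, 25, 16), (z, 13, 5, 25, 20), (z, 13, 5, 25, 25), (z, 13, 5, 25, 34), (z, 13, 5, 25, 5), (z, 15, 13, 25, 16), (z, 15, 13, 25, 20), (z, 15, 13, 25, 25), (z, 15, 13, 25, 34), (z, 15, 13, 25, 5), (z, 15, 6, 25, 16), (z, 15, 6, 25, 20), (z, 15, 6, 25, 25), (z, 15, 6, 25, 34), (z, 15, 6, 25, 5), (z, 5, 38, 25, 16), (z, 5, 38, 25, 20), (z, 5, 38, 25, 25), (z, 5, 38, 25, 34), (z, 5, 38, 25, 5)}
Natural join on F: {(z, 13, 22, 25, 16, a, 17), (z, 13, 22, 25, 20, a, 17), (z, 13, 22, 25, 25, a, 17), (z, 13, 22, 25, 34, a, 17), (z, 13, 22, 25, 5, a, 17), (z, 13, 5, 25, 16, a, 17), (z, 13, 5, 25, 20, a, 17), (z, 13, 5, 25, 25, a, 17), (z, 13, 5, 25, 34, a, 17), (z, 13, 5, 25, 5, a, 17), (z, 5, 38, 25, 16, q, 36), (z, 5, 38, 25, 20, q, 36), (z, 5, 38, 25, 25, q, 36), (z, 5, 38, 25, 34, q, 36), (z, 5, 38, 25, 5, q, 36)}
Filtering on C ≥ F leaves {(z, 13, 22, 25, 16, a, 17), (z, 13, 22, 25, 20, a, 17), (z, 13, 22, 25, 25, a, 17), (z, 13, 22, 25, 34, a, 17), (z, 13, 22, 25, 5, a, 17), (z, 13, 5, 25, 16, a, 17), (z, 13, 5, 25, 20, a, 17), (z, 13, 5, 25, 25, a, 17), (z, 13, 5, 25, 34, a, 17), (z, 13, 5, 25, 5, a, 17), (z, 5, 38, 25, 16, q, 36), (z, 5, 38, 25, 20, q, 36), (z, 5, 38, 25, 25, q, 36), (z, 5, 38, 25, 34, q, 36), (z, 5, 38, 25, 5, q, 36)}.
Filtering on C > 17 leaves {(z, 5, 38, 25, 16, q, 36), (z, 5, 38, 25, 20, q, 36), (z, 5, 38, 25, 25, q, 36), (z, 5, 38, 25, 34, q, 36), (z, 5, 38, 25, 5, q, 36)}.
π_{G, F, B} gives {(16, 5, q), (20, 5, q), (25, 5, q), (34, 5, q), (5, 5, q)}.

{(16, 5, q), (20, 5, q), (25, 5, q), (34, 5, q), (5, 5, q)}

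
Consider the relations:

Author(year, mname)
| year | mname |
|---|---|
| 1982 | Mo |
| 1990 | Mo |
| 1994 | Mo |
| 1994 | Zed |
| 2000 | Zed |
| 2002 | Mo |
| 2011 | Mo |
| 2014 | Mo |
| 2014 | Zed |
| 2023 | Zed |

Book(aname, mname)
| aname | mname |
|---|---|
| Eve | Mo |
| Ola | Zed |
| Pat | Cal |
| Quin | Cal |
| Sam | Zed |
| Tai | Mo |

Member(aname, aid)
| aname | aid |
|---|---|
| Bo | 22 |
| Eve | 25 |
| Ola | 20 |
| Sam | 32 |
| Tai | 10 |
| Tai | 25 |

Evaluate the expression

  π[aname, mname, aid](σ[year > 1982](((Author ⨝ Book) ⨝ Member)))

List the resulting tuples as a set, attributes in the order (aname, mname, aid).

Joining Author and Book on mname yields {(1982, Mo, Eve), (1982, Mo, Tai), (1990, Mo, Eve), (1990, Mo, Tai), (1994, Mo, Eve), (1994, Mo, Tai), (1994, Zed, Ola), (1994, Zed, Sam), (2000, Zed, Ola), (2000, Zed, Sam), (2002, Mo, Eve), (2002, Mo, Tai), (2011, Mo, Eve), (2011, Mo, Tai), (2014, Mo, Eve), (2014, Mo, Tai), (2014, Zed, Ola), (2014, Zed, Sam), (2023, Zed, Ola), (2023, Zed, Sam)}.
Joining (Author ⨝ Book) and Member on aname yields {(1982, Mo, Eve, 25), (1982, Mo, Tai, 10), (1982, Mo, Tai, 25), (1990, Mo, Eve, 25), (1990, Mo, Tai, 10), (1990, Mo, Tai, 25), (1994, Mo, Eve, 25), (1994, Mo, Tai, 10), (1994, Mo, Tai, 25), (1994, Zed, Ola, 20), (1994, Zed, Sam, 32), (2000, Zed, Ola, 20), (2000, Zed, Sam, 32), (2002, Mo, Eve, 25), (2002, Mo, Tai, 10), (2002, Mo, Tai, 25), (2011, Mo, Eve, 25), (2011, Mo, Tai, 10), (2011, Mo, Tai, 25), (2014, Mo, Eve, 25), (2014, Mo, Tai, 10), (2014, Mo, Tai, 25), (2014, Zed, Ola, 20), (2014, Zed, Sam, 32), (2023, Zed, Ola, 20), (2023, Zed, Sam, 32)}.
Selection year > 1982: {(1990, Mo, Eve, 25), (1990, Mo, Tai, 10), (1990, Mo, Tai, 25), (1994, Mo, Eve, 25), (1994, Mo, Tai, 10), (1994, Mo, Tai, 25), (1994, Zed, Ola, 20), (1994, Zed, Sam, 32), (2000, Zed, Ola, 20), (2000, Zed, Sam, 32), (2002, Mo, Eve, 25), (2002, Mo, Tai, 10), (2002, Mo, Tai, 25), (2011, Mo, Eve, 25), (2011, Mo, Tai, 10), (2011, Mo, Tai, 25), (2014, Mo, Eve, 25), (2014, Mo, Tai, 10), (2014, Mo, Tai, 25), (2014, Zed, Ola, 20), (2014, Zed, Sam, 32), (2023, Zed, Ola, 20), (2023, Zed, Sam, 32)}
π_{aname, mname, aid} gives {(Eve, Mo, 25), (Ola, Zed, 20), (Sam, Zed, 32), (Tai, Mo, 10), (Tai, Mo, 25)} (18 duplicate(s) eliminated).

{(Eve, Mo, 25), (Ola, Zed, 20), (Sam, Zed, 32), (Tai, Mo, 10), (Tai, Mo, 25)}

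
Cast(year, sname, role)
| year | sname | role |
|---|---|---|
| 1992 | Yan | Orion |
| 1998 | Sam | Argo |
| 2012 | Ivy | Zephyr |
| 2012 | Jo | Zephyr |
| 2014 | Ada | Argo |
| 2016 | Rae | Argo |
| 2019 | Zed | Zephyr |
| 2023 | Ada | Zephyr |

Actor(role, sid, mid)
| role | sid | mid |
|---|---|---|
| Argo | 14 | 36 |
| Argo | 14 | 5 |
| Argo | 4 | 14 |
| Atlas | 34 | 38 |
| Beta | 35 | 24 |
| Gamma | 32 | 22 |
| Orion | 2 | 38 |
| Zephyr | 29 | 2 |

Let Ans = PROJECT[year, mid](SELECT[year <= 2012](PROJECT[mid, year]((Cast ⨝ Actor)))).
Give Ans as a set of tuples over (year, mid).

{(1992, 38), (1998, 14), (1998, 36), (1998, 5), (2012, 2)}

Cast ⋈ Actor (natural join on role): {(1992, Yan, Orion, 2, 38), (1998, Sam, Argo, 14, 36), (1998, Sam, Argo, 14, 5), (1998, Sam, Argo, 4, 14), (2012, Ivy, Zephyr, 29, 2), (2012, Jo, Zephyr, 29, 2), (2014, Ada, Argo, 14, 36), (2014, Ada, Argo, 14, 5), (2014, Ada, Argo, 4, 14), (2016, Rae, Argo, 14, 36), (2016, Rae, Argo, 14, 5), (2016, Rae, Argo, 4, 14), (2019, Zed, Zephyr, 29, 2), (2023, Ada, Zephyr, 29, 2)}
Projecting to mid, year (1 duplicate(s) eliminated): {(14, 1998), (14, 2014), (14, 2016), (2, 2012), (2, 2019), (2, 2023), (36, 1998), (36, 2014), (36, 2016), (38, 1992), (5, 1998), (5, 2014), (5, 2016)}
Apply σ_{year <= 2012}; surviving tuples: {(14, 1998), (2, 2012), (36, 1998), (38, 1992), (5, 1998)}
Projecting to year, mid: {(1992, 38), (1998, 14), (1998, 36), (1998, 5), (2012, 2)}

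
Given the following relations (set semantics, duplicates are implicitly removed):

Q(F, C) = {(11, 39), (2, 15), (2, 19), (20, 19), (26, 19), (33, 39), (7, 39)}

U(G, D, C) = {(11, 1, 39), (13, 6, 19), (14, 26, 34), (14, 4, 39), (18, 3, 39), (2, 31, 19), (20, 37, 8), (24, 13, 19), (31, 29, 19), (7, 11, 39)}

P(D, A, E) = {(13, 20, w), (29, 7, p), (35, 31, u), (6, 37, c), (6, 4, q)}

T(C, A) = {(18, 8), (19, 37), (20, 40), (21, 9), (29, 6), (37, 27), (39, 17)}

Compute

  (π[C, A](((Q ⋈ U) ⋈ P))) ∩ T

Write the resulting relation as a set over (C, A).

{(19, 37)}

Q ⋈ U (natural join on C): {(11, 39, 11, 1), (11, 39, 14, 4), (11, 39, 18, 3), (11, 39, 7, 11), (2, 19, 13, 6), (2, 19, 2, 31), (2, 19, 24, 13), (2, 19, 31, 29), (20, 19, 13, 6), (20, 19, 2, 31), (20, 19, 24, 13), (20, 19, 31, 29), (26, 19, 13, 6), (26, 19, 2, 31), (26, 19, 24, 13), (26, 19, 31, 29), (33, 39, 11, 1), (33, 39, 14, 4), (33, 39, 18, 3), (33, 39, 7, 11), (7, 39, 11, 1), (7, 39, 14, 4), (7, 39, 18, 3), (7, 39, 7, 11)}
(Q ⋈ U) ⋈ P (natural join on D): {(2, 19, 13, 6, 37, c), (2, 19, 13, 6, 4, q), (2, 19, 24, 13, 20, w), (2, 19, 31, 29, 7, p), (20, 19, 13, 6, 37, c), (20, 19, 13, 6, 4, q), (20, 19, 24, 13, 20, w), (20, 19, 31, 29, 7, p), (26, 19, 13, 6, 37, c), (26, 19, 13, 6, 4, q), (26, 19, 24, 13, 20, w), (26, 19, 31, 29, 7, p)}
π_{C, A} gives {(19, 20), (19, 37), (19, 4), (19, 7)} (8 duplicate(s) eliminated).
Taking the intersection: {(19, 37)}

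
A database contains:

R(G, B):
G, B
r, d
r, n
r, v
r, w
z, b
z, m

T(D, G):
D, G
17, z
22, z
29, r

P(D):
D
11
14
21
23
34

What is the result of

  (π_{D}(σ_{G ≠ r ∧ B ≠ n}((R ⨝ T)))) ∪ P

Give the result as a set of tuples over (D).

{11, 14, 17, 21, 22, 23, 34}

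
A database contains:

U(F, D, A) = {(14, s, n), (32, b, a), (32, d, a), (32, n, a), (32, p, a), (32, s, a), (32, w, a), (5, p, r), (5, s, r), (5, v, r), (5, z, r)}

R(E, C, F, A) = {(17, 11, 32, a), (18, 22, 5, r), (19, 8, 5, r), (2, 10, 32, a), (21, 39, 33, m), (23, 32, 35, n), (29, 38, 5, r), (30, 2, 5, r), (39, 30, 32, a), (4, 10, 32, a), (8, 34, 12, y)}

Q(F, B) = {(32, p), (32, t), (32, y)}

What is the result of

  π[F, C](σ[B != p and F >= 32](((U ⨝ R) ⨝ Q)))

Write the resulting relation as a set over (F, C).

Natural join on F, A: {(32, b, a, 17, 11), (32, b, a, 2, 10), (32, b, a, 39, 30), (32, b, a, 4, 10), (32, d, a, 17, 11), (32, d, a, 2, 10), (32, d, a, 39, 30), (32, d, a, 4, 10), (32, n, a, 17, 11), (32, n, a, 2, 10), (32, n, a, 39, 30), (32, n, a, 4, 10), (32, p, a, 17, 11), (32, p, a, 2, 10), (32, p, a, 39, 30), (32, p, a, 4, 10), (32, s, a, 17, 11), (32, s, a, 2, 10), (32, s, a, 39, 30), (32, s, a, 4, 10), (32, w, a, 17, 11), (32, w, a, 2, 10), (32, w, a, 39, 30), (32, w, a, 4, 10), (5, p, r, 18, 22), (5, p, r, 19, 8), (5, p, r, 29, 38), (5, p, r, 30, 2), (5, s, r, 18, 22), (5, s, r, 19, 8), (5, s, r, 29, 38), (5, s, r, 30, 2), (5, v, r, 18, 22), (5, v, r, 19, 8), (5, v, r, 29, 38), (5, v, r, 30, 2), (5, z, r, 18, 22), (5, z, r, 19, 8), (5, z, r, 29, 38), (5, z, r, 30, 2)}
Natural join on F: {(32, b, a, 17, 11, p), (32, b, a, 17, 11, t), (32, b, a, 17, 11, y), (32, b, a, 2, 10, p), (32, b, a, 2, 10, t), (32, b, a, 2, 10, y), (32, b, a, 39, 30, p), (32, b, a, 39, 30, t), (32, b, a, 39, 30, y), (32, b, a, 4, 10, p), (32, b, a, 4, 10, t), (32, b, a, 4, 10, y), (32, d, a, 17, 11, p), (32, d, a, 17, 11, t), (32, d, a, 17, 11, y), (32, d, a, 2, 10, p), (32, d, a, 2, 10, t), (32, d, a, 2, 10, y), (32, d, a, 39, 30, p), (32, d, a, 39, 30, t), (32, d, a, 39, 30, y), (32, d, a, 4, 10, p), (32, d, a, 4, 10, t), (32, d, a, 4, 10, y), (32, n, a, 17, 11, p), (32, n, a, 17, 11, t), (32, n, a, 17, 11, y), (32, n, a, 2, 10, p), (32, n, a, 2, 10, t), (32, n, a, 2, 10, y), (32, n, a, 39, 30, p), (32, n, a, 39, 30, t), (32, n, a, 39, 30, y), (32, n, a, 4, 10, p), (32, n, a, 4, 10, t), (32, n, a, 4, 10, y), (32, p, a, 17, 11, p), (32, p, a, 17, 11, t), (32, p, a, 17, 11, y), (32, p, a, 2, 10, p), (32, p, a, 2, 10, t), (32, p, a, 2, 10, y), (32, p, a, 39, 30, p), (32, p, a, 39, 30, t), (32, p, a, 39, 30, y), (32, p, a, 4, 10, p), (32, p, a, 4, 10, t), (32, p, a, 4, 10, y), (32, s, a, 17, 11, p), (32, s, a, 17, 11, t), (32, s, a, 17, 11, y), (32, s, a, 2, 10, p), (32, s, a, 2, 10, t), (32, s, a, 2, 10, y), (32, s, a, 39, 30, p), (32, s, a, 39, 30, t), (32, s, a, 39, 30, y), (32, s, a, 4, 10, p), (32, s, a, 4, 10, t), (32, s, a, 4, 10, y), (32, w, a, 17, 11, p), (32, w, a, 17, 11, t), (32, w, a, 17, 11, y), (32, w, a, 2, 10, p), (32, w, a, 2, 10, t), (32, w, a, 2, 10, y), (32, w, a, 39, 30, p), (32, w, a, 39, 30, t), (32, w, a, 39, 30, y), (32, w, a, 4, 10, p), (32, w, a, 4, 10, t), (32, w, a, 4, 10, y)}
σ[B != p and F >= 32]: keep tuples satisfying B != p and F >= 32 → {(32, b, a, 17, 11, t), (32, b, a, 17, 11, y), (32, b, a, 2, 10, t), (32, b, a, 2, 10, y), (32, b, a, 39, 30, t), (32, b, a, 39, 30, y), (32, b, a, 4, 10, t), (32, b, a, 4, 10, y), (32, d, a, 17, 11, t), (32, d, a, 17, 11, y), (32, d, a, 2, 10, t), (32, d, a, 2, 10, y), (32, d, a, 39, 30, t), (32, d, a, 39, 30, y), (32, d, a, 4, 10, t), (32, d, a, 4, 10, y), (32, n, a, 17, 11, t), (32, n, a, 17, 11, y), (32, n, a, 2, 10, t), (32, n, a, 2, 10, y), (32, n, a, 39, 30, t), (32, n, a, 39, 30, y), (32, n, a, 4, 10, t), (32, n, a, 4, 10, y), (32, p, a, 17, 11, t), (32, p, a, 17, 11, y), (32, p, a, 2, 10, t), (32, p, a, 2, 10, y), (32, p, a, 39, 30, t), (32, p, a, 39, 30, y), (32, p, a, 4, 10, t), (32, p, a, 4, 10, y), (32, s, a, 17, 11, t), (32, s, a, 17, 11, y), (32, s, a, 2, 10, t), (32, s, a, 2, 10, y), (32, s, a, 39, 30, t), (32, s, a, 39, 30, y), (32, s, a, 4, 10, t), (32, s, a, 4, 10, y), (32, w, a, 17, 11, t), (32, w, a, 17, 11, y), (32, w, a, 2, 10, t), (32, w, a, 2, 10, y), (32, w, a, 39, 30, t), (32, w, a, 39, 30, y), (32, w, a, 4, 10, t), (32, w, a, 4, 10, y)}
Projecting to F, C (45 duplicate(s) eliminated): {(32, 10), (32, 11), (32, 30)}

{(32, 10), (32, 11), (32, 30)}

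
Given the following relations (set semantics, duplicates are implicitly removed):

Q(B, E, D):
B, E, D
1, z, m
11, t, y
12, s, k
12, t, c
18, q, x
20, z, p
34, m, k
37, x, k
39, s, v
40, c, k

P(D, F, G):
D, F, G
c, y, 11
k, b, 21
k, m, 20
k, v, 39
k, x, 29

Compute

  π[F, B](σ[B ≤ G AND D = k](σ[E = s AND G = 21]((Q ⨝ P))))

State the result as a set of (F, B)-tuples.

Natural join on D: {(12, s, k, b, 21), (12, s, k, m, 20), (12, s, k, v, 39), (12, s, k, x, 29), (12, t, c, y, 11), (34, m, k, b, 21), (34, m, k, m, 20), (34, m, k, v, 39), (34, m, k, x, 29), (37, x, k, b, 21), (37, x, k, m, 20), (37, x, k, v, 39), (37, x, k, x, 29), (40, c, k, b, 21), (40, c, k, m, 20), (40, c, k, v, 39), (40, c, k, x, 29)}
σ[E = s AND G = 21]: keep tuples satisfying E = s AND G = 21 → {(12, s, k, b, 21)}
σ[B ≤ G AND D = k]: keep tuples satisfying B ≤ G AND D = k → {(12, s, k, b, 21)}
π_{F, B} gives {(b, 12)}.

{(b, 12)}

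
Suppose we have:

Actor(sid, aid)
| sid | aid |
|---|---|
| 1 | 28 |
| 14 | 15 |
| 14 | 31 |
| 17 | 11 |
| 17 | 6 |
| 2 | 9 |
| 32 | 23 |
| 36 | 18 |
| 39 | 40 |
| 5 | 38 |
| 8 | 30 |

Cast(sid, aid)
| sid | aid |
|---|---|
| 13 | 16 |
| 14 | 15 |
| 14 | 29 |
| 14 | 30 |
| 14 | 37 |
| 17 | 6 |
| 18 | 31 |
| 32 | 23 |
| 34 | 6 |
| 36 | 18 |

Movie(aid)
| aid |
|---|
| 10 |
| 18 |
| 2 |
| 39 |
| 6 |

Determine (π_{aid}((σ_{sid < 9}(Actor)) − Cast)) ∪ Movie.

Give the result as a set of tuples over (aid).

{10, 18, 2, 28, 30, 38, 39, 6, 9}

Apply σ_{sid < 9}; surviving tuples: {(1, 28), (2, 9), (5, 38), (8, 30)}
Taking the difference: {(1, 28), (2, 9), (5, 38), (8, 30)}
π[aid]: project onto (aid) → {28, 30, 38, 9}
Taking the union: {10, 18, 2, 28, 30, 38, 39, 6, 9}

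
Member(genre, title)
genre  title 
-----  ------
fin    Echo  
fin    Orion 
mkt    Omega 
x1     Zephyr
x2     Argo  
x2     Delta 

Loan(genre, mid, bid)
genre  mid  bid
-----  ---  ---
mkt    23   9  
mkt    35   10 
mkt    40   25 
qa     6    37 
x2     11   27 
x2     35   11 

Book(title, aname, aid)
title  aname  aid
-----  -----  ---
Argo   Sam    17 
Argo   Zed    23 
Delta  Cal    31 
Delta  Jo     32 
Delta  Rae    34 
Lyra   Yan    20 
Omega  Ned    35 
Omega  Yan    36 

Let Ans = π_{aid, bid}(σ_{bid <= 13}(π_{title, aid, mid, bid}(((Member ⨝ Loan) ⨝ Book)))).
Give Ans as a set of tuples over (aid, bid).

Member ⋈ Loan (natural join on genre): {(mkt, Omega, 23, 9), (mkt, Omega, 35, 10), (mkt, Omega, 40, 25), (x2, Argo, 11, 27), (x2, Argo, 35, 11), (x2, Delta, 11, 27), (x2, Delta, 35, 11)}
(Member ⨝ Loan) ⋈ Book (natural join on title): {(mkt, Omega, 23, 9, Ned, 35), (mkt, Omega, 23, 9, Yan, 36), (mkt, Omega, 35, 10, Ned, 35), (mkt, Omega, 35, 10, Yan, 36), (mkt, Omega, 40, 25, Ned, 35), (mkt, Omega, 40, 25, Yan, 36), (x2, Argo, 11, 27, Sam, 17), (x2, Argo, 11, 27, Zed, 23), (x2, Argo, 35, 11, Sam, 17), (x2, Argo, 35, 11, Zed, 23), (x2, Delta, 11, 27, Cal, 31), (x2, Delta, 11, 27, Jo, 32), (x2, Delta, 11, 27, Rae, 34), (x2, Delta, 35, 11, Cal, 31), (x2, Delta, 35, 11, Jo, 32), (x2, Delta, 35, 11, Rae, 34)}
Keep only column(s) title, aid, mid, bid: {(Argo, 17, 11, 27), (Argo, 17, 35, 11), (Argo, 23, 11, 27), (Argo, 23, 35, 11), (Delta, 31, 11, 27), (Delta, 31, 35, 11), (Delta, 32, 11, 27), (Delta, 32, 35, 11), (Delta, 34, 11, 27), (Delta, 34, 35, 11), (Omega, 35, 23, 9), (Omega, 35, 35, 10), (Omega, 35, 40, 25), (Omega, 36, 23, 9), (Omega, 36, 35, 10), (Omega, 36, 40, 25)}
Selection bid <= 13: {(Argo, 17, 35, 11), (Argo, 23, 35, 11), (Delta, 31, 35, 11), (Delta, 32, 35, 11), (Delta, 34, 35, 11), (Omega, 35, 23, 9), (Omega, 35, 35, 10), (Omega, 36, 23, 9), (Omega, 36, 35, 10)}
Keep only column(s) aid, bid: {(17, 11), (23, 11), (31, 11), (32, 11), (34, 11), (35, 10), (35, 9), (36, 10), (36, 9)}

{(17, 11), (23, 11), (31, 11), (32, 11), (34, 11), (35, 10), (35, 9), (36, 10), (36, 9)}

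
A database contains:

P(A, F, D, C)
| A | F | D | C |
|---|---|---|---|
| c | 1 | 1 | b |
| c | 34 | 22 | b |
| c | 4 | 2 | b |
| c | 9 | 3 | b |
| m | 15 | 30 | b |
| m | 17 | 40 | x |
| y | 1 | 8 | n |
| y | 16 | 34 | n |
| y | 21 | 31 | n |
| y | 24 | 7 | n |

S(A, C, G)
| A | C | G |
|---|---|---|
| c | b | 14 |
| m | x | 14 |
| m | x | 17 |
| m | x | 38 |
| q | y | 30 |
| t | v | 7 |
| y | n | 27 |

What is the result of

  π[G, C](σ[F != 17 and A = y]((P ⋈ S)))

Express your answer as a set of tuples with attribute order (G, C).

{(27, n)}

P ⋈ S (natural join on A, C): {(c, 1, 1, b, 14), (c, 34, 22, b, 14), (c, 4, 2, b, 14), (c, 9, 3, b, 14), (m, 17, 40, x, 14), (m, 17, 40, x, 17), (m, 17, 40, x, 38), (y, 1, 8, n, 27), (y, 16, 34, n, 27), (y, 21, 31, n, 27), (y, 24, 7, n, 27)}
Filtering on F != 17 and A = y leaves {(y, 1, 8, n, 27), (y, 16, 34, n, 27), (y, 21, 31, n, 27), (y, 24, 7, n, 27)}.
π_{G, C} gives {(27, n)} (3 duplicate(s) eliminated).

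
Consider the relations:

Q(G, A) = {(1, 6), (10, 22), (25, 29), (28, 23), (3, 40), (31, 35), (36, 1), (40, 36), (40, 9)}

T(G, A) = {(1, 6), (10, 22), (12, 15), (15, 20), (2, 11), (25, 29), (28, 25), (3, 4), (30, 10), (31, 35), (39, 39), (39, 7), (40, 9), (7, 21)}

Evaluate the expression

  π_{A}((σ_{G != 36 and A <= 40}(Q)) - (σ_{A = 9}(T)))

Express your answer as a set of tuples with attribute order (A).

{22, 23, 29, 35, 36, 40, 6}

σ[G != 36 and A <= 40]: keep tuples satisfying G != 36 and A <= 40 → {(1, 6), (10, 22), (25, 29), (28, 23), (3, 40), (31, 35), (40, 36), (40, 9)}
σ[A = 9]: keep tuples satisfying A = 9 → {(40, 9)}
Difference: {(1, 6), (10, 22), (25, 29), (28, 23), (3, 40), (31, 35), (40, 36), (40, 9)} with {(40, 9)} → {(1, 6), (10, 22), (25, 29), (28, 23), (3, 40), (31, 35), (40, 36)}
Keep only column(s) A: {22, 23, 29, 35, 36, 40, 6}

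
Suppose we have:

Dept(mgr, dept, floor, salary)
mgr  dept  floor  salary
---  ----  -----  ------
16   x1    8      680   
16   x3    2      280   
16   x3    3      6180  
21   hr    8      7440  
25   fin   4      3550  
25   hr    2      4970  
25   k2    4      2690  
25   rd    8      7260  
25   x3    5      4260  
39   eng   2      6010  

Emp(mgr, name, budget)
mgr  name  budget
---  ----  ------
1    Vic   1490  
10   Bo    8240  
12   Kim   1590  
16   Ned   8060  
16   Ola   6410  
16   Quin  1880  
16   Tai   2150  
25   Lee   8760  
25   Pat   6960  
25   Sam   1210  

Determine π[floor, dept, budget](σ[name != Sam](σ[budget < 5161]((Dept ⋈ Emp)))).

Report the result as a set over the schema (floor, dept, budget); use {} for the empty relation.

Natural join on mgr: {(16, x1, 8, 680, Ned, 8060), (16, x1, 8, 680, Ola, 6410), (16, x1, 8, 680, Quin, 1880), (16, x1, 8, 680, Tai, 2150), (16, x3, 2, 280, Ned, 8060), (16, x3, 2, 280, Ola, 6410), (16, x3, 2, 280, Quin, 1880), (16, x3, 2, 280, Tai, 2150), (16, x3, 3, 6180, Ned, 8060), (16, x3, 3, 6180, Ola, 6410), (16, x3, 3, 6180, Quin, 1880), (16, x3, 3, 6180, Tai, 2150), (25, fin, 4, 3550, Lee, 8760), (25, fin, 4, 3550, Pat, 6960), (25, fin, 4, 3550, Sam, 1210), (25, hr, 2, 4970, Lee, 8760), (25, hr, 2, 4970, Pat, 6960), (25, hr, 2, 4970, Sam, 1210), (25, k2, 4, 2690, Lee, 8760), (25, k2, 4, 2690, Pat, 6960), (25, k2, 4, 2690, Sam, 1210), (25, rd, 8, 7260, Lee, 8760), (25, rd, 8, 7260, Pat, 6960), (25, rd, 8, 7260, Sam, 1210), (25, x3, 5, 4260, Lee, 8760), (25, x3, 5, 4260, Pat, 6960), (25, x3, 5, 4260, Sam, 1210)}
Selection budget < 5161: {(16, x1, 8, 680, Quin, 1880), (16, x1, 8, 680, Tai, 2150), (16, x3, 2, 280, Quin, 1880), (16, x3, 2, 280, Tai, 2150), (16, x3, 3, 6180, Quin, 1880), (16, x3, 3, 6180, Tai, 2150), (25, fin, 4, 3550, Sam, 1210), (25, hr, 2, 4970, Sam, 1210), (25, k2, 4, 2690, Sam, 1210), (25, rd, 8, 7260, Sam, 1210), (25, x3, 5, 4260, Sam, 1210)}
Selection name != Sam: {(16, x1, 8, 680, Quin, 1880), (16, x1, 8, 680, Tai, 2150), (16, x3, 2, 280, Quin, 1880), (16, x3, 2, 280, Tai, 2150), (16, x3, 3, 6180, Quin, 1880), (16, x3, 3, 6180, Tai, 2150)}
Projecting to floor, dept, budget: {(2, x3, 1880), (2, x3, 2150), (3, x3, 1880), (3, x3, 2150), (8, x1, 1880), (8, x1, 2150)}

{(2, x3, 1880), (2, x3, 2150), (3, x3, 1880), (3, x3, 2150), (8, x1, 1880), (8, x1, 2150)}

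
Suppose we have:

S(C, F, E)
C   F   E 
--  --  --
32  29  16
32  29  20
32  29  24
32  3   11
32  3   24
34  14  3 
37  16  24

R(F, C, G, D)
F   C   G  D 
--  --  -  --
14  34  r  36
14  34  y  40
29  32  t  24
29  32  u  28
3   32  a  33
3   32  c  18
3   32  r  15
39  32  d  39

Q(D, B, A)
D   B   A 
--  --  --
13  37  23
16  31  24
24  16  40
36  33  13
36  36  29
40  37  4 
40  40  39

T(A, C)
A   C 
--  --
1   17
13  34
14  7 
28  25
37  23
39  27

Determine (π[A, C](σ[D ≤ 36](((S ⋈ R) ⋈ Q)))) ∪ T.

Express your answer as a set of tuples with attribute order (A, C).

Joining S and R on C, F yields {(32, 29, 16, t, 24), (32, 29, 16, u, 28), (32, 29, 20, t, 24), (32, 29, 20, u, 28), (32, 29, 24, t, 24), (32, 29, 24, u, 28), (32, 3, 11, a, 33), (32, 3, 11, c, 18), (32, 3, 11, r, 15), (32, 3, 24, a, 33), (32, 3, 24, c, 18), (32, 3, 24, r, 15), (34, 14, 3, r, 36), (34, 14, 3, y, 40)}.
Joining (S ⋈ R) and Q on D yields {(32, 29, 16, t, 24, 16, 40), (32, 29, 20, t, 24, 16, 40), (32, 29, 24, t, 24, 16, 40), (34, 14, 3, r, 36, 33, 13), (34, 14, 3, r, 36, 36, 29), (34, 14, 3, y, 40, 37, 4), (34, 14, 3, y, 40, 40, 39)}.
Selection D ≤ 36: {(32, 29, 16, t, 24, 16, 40), (32, 29, 20, t, 24, 16, 40), (32, 29, 24, t, 24, 16, 40), (34, 14, 3, r, 36, 33, 13), (34, 14, 3, r, 36, 36, 29)}
π[A, C]: project onto (A, C) (2 duplicate(s) eliminated) → {(13, 34), (29, 34), (40, 32)}
Taking the union: {(1, 17), (13, 34), (14, 7), (28, 25), (29, 34), (37, 23), (39, 27), (40, 32)}

{(1, 17), (13, 34), (14, 7), (28, 25), (29, 34), (37, 23), (39, 27), (40, 32)}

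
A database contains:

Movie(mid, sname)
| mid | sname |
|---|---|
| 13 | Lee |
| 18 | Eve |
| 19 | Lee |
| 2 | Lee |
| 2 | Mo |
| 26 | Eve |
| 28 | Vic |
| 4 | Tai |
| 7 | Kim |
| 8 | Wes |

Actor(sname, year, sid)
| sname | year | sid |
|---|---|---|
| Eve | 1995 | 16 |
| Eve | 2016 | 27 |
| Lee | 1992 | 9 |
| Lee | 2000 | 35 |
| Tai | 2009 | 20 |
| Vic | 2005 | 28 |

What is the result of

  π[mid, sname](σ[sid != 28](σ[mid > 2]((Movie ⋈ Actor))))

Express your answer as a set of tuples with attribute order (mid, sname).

{(13, Lee), (18, Eve), (19, Lee), (26, Eve), (4, Tai)}

Movie ⋈ Actor (natural join on sname): {(13, Lee, 1992, 9), (13, Lee, 2000, 35), (18, Eve, 1995, 16), (18, Eve, 2016, 27), (19, Lee, 1992, 9), (19, Lee, 2000, 35), (2, Lee, 1992, 9), (2, Lee, 2000, 35), (26, Eve, 1995, 16), (26, Eve, 2016, 27), (28, Vic, 2005, 28), (4, Tai, 2009, 20)}
Filtering on mid > 2 leaves {(13, Lee, 1992, 9), (13, Lee, 2000, 35), (18, Eve, 1995, 16), (18, Eve, 2016, 27), (19, Lee, 1992, 9), (19, Lee, 2000, 35), (26, Eve, 1995, 16), (26, Eve, 2016, 27), (28, Vic, 2005, 28), (4, Tai, 2009, 20)}.
Filtering on sid != 28 leaves {(13, Lee, 1992, 9), (13, Lee, 2000, 35), (18, Eve, 1995, 16), (18, Eve, 2016, 27), (19, Lee, 1992, 9), (19, Lee, 2000, 35), (26, Eve, 1995, 16), (26, Eve, 2016, 27), (4, Tai, 2009, 20)}.
Projecting to mid, sname (4 duplicate(s) eliminated): {(13, Lee), (18, Eve), (19, Lee), (26, Eve), (4, Tai)}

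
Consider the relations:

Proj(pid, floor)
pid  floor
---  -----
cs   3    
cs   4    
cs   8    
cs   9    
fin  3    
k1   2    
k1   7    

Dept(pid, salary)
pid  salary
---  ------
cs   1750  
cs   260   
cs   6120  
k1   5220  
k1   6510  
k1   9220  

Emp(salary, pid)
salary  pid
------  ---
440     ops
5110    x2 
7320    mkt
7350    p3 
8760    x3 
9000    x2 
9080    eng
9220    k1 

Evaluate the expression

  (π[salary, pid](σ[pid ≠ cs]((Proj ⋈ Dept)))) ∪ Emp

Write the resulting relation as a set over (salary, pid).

Joining Proj and Dept on pid yields {(cs, 3, 1750), (cs, 3, 260), (cs, 3, 6120), (cs, 4, 1750), (cs, 4, 260), (cs, 4, 6120), (cs, 8, 1750), (cs, 8, 260), (cs, 8, 6120), (cs, 9, 1750), (cs, 9, 260), (cs, 9, 6120), (k1, 2, 5220), (k1, 2, 6510), (k1, 2, 9220), (k1, 7, 5220), (k1, 7, 6510), (k1, 7, 9220)}.
Selection pid ≠ cs: {(k1, 2, 5220), (k1, 2, 6510), (k1, 2, 9220), (k1, 7, 5220), (k1, 7, 6510), (k1, 7, 9220)}
Projecting to salary, pid (3 duplicate(s) eliminated): {(5220, k1), (6510, k1), (9220, k1)}
Taking the union: {(440, ops), (5110, x2), (5220, k1), (6510, k1), (7320, mkt), (7350, p3), (8760, x3), (9000, x2), (9080, eng), (9220, k1)}

{(440, ops), (5110, x2), (5220, k1), (6510, k1), (7320, mkt), (7350, p3), (8760, x3), (9000, x2), (9080, eng), (9220, k1)}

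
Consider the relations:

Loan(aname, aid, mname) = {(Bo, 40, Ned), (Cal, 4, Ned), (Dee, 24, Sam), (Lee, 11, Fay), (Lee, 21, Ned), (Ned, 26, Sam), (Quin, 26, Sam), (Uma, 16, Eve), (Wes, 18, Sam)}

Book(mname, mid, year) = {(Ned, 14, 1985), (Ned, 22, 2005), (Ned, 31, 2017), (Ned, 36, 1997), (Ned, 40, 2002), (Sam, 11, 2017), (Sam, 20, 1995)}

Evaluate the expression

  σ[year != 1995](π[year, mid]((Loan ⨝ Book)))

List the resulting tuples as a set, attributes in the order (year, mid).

Joining Loan and Book on mname yields {(Bo, 40, Ned, 14, 1985), (Bo, 40, Ned, 22, 2005), (Bo, 40, Ned, 31, 2017), (Bo, 40, Ned, 36, 1997), (Bo, 40, Ned, 40, 2002), (Cal, 4, Ned, 14, 1985), (Cal, 4, Ned, 22, 2005), (Cal, 4, Ned, 31, 2017), (Cal, 4, Ned, 36, 1997), (Cal, 4, Ned, 40, 2002), (Dee, 24, Sam, 11, 2017), (Dee, 24, Sam, 20, 1995), (Lee, 21, Ned, 14, 1985), (Lee, 21, Ned, 22, 2005), (Lee, 21, Ned, 31, 2017), (Lee, 21, Ned, 36, 1997), (Lee, 21, Ned, 40, 2002), (Ned, 26, Sam, 11, 2017), (Ned, 26, Sam, 20, 1995), (Quin, 26, Sam, 11, 2017), (Quin, 26, Sam, 20, 1995), (Wes, 18, Sam, 11, 2017), (Wes, 18, Sam, 20, 1995)}.
π_{year, mid} gives {(1985, 14), (1995, 20), (1997, 36), (2002, 40), (2005, 22), (2017, 11), (2017, 31)} (16 duplicate(s) eliminated).
σ[year != 1995]: keep tuples satisfying year != 1995 → {(1985, 14), (1997, 36), (2002, 40), (2005, 22), (2017, 11), (2017, 31)}

{(1985, 14), (1997, 36), (2002, 40), (2005, 22), (2017, 11), (2017, 31)}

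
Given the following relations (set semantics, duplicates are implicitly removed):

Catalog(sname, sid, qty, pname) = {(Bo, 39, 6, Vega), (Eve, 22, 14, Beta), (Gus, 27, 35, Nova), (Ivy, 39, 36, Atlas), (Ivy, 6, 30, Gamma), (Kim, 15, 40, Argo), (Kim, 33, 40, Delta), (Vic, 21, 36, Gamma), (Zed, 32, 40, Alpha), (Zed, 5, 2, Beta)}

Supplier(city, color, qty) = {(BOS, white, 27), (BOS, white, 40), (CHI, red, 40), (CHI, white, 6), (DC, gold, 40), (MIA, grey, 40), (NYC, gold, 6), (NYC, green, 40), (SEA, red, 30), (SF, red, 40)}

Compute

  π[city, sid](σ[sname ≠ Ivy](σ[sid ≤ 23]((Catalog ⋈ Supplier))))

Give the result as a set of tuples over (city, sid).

{(BOS, 15), (CHI, 15), (DC, 15), (MIA, 15), (NYC, 15), (SF, 15)}

Catalog ⋈ Supplier (natural join on qty): {(Bo, 39, 6, Vega, CHI, white), (Bo, 39, 6, Vega, NYC, gold), (Ivy, 6, 30, Gamma, SEA, red), (Kim, 15, 40, Argo, BOS, white), (Kim, 15, 40, Argo, CHI, red), (Kim, 15, 40, Argo, DC, gold), (Kim, 15, 40, Argo, MIA, grey), (Kim, 15, 40, Argo, NYC, green), (Kim, 15, 40, Argo, SF, red), (Kim, 33, 40, Delta, BOS, white), (Kim, 33, 40, Delta, CHI, red), (Kim, 33, 40, Delta, DC, gold), (Kim, 33, 40, Delta, MIA, grey), (Kim, 33, 40, Delta, NYC, green), (Kim, 33, 40, Delta, SF, red), (Zed, 32, 40, Alpha, BOS, white), (Zed, 32, 40, Alpha, CHI, red), (Zed, 32, 40, Alpha, DC, gold), (Zed, 32, 40, Alpha, MIA, grey), (Zed, 32, 40, Alpha, NYC, green), (Zed, 32, 40, Alpha, SF, red)}
Filtering on sid ≤ 23 leaves {(Ivy, 6, 30, Gamma, SEA, red), (Kim, 15, 40, Argo, BOS, white), (Kim, 15, 40, Argo, CHI, red), (Kim, 15, 40, Argo, DC, gold), (Kim, 15, 40, Argo, MIA, grey), (Kim, 15, 40, Argo, NYC, green), (Kim, 15, 40, Argo, SF, red)}.
Filtering on sname ≠ Ivy leaves {(Kim, 15, 40, Argo, BOS, white), (Kim, 15, 40, Argo, CHI, red), (Kim, 15, 40, Argo, DC, gold), (Kim, 15, 40, Argo, MIA, grey), (Kim, 15, 40, Argo, NYC, green), (Kim, 15, 40, Argo, SF, red)}.
Keep only column(s) city, sid: {(BOS, 15), (CHI, 15), (DC, 15), (MIA, 15), (NYC, 15), (SF, 15)}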